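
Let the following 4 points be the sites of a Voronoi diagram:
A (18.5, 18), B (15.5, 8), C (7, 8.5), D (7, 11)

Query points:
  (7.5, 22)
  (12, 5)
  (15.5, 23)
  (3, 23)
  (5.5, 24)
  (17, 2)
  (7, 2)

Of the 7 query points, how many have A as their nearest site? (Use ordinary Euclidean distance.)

(7.5, 22) — d² to each: A:137, B:260, C:182.5, D:121.25 → nearest is D
(12, 5) — d² to each: A:211.25, B:21.25, C:37.25, D:61 → nearest is B
(15.5, 23) — d² to each: A:34, B:225, C:282.5, D:216.25 → nearest is A
(3, 23) — d² to each: A:265.25, B:381.25, C:226.25, D:160 → nearest is D
(5.5, 24) — d² to each: A:205, B:356, C:242.5, D:171.25 → nearest is D
(17, 2) — d² to each: A:258.25, B:38.25, C:142.25, D:181 → nearest is B
(7, 2) — d² to each: A:388.25, B:108.25, C:42.25, D:81 → nearest is C
1 of the 7 points has A as nearest.

1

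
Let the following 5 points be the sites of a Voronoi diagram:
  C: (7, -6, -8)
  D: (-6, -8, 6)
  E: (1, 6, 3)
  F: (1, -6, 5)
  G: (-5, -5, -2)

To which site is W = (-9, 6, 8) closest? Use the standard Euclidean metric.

Squared Euclidean distances:
|WC|² = (-9−7)² + (6−(-6))² + (8−(-8))² = 256 + 144 + 256 = 656
|WD|² = (-9−(-6))² + (6−(-8))² + (8−6)² = 9 + 196 + 4 = 209
|WE|² = (-9−1)² + (6−6)² + (8−3)² = 100 + 0 + 25 = 125
|WF|² = (-9−1)² + (6−(-6))² + (8−5)² = 100 + 144 + 9 = 253
|WG|² = (-9−(-5))² + (6−(-5))² + (8−(-2))² = 16 + 121 + 100 = 237
The smallest is to E, so W lies in the Voronoi region of E.

E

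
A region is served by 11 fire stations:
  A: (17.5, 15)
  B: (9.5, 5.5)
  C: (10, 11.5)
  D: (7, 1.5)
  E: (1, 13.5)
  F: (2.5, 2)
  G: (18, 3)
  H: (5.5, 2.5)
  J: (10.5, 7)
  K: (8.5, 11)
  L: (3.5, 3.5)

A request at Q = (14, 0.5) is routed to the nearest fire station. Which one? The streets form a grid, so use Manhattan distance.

G

d(Q,A) = 3.5 + 14.5 = 18
d(Q,B) = 4.5 + 5 = 9.5
d(Q,C) = 4 + 11 = 15
d(Q,D) = 7 + 1 = 8
d(Q,E) = 13 + 13 = 26
d(Q,F) = 11.5 + 1.5 = 13
d(Q,G) = 4 + 2.5 = 6.5
d(Q,H) = 8.5 + 2 = 10.5
d(Q,J) = 3.5 + 6.5 = 10
d(Q,K) = 5.5 + 10.5 = 16
d(Q,L) = 10.5 + 3 = 13.5
Minimum is at G.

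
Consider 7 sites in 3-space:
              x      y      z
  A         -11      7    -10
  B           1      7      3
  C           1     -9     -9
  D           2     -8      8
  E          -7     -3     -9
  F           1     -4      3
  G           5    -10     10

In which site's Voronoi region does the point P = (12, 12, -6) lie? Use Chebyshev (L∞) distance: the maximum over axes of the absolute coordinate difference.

d(P,A) = max(23, 5, 4) = 23
d(P,B) = max(11, 5, 9) = 11
d(P,C) = max(11, 21, 3) = 21
d(P,D) = max(10, 20, 14) = 20
d(P,E) = max(19, 15, 3) = 19
d(P,F) = max(11, 16, 9) = 16
d(P,G) = max(7, 22, 16) = 22
The smallest is to B, so P lies in the Voronoi region of B.

B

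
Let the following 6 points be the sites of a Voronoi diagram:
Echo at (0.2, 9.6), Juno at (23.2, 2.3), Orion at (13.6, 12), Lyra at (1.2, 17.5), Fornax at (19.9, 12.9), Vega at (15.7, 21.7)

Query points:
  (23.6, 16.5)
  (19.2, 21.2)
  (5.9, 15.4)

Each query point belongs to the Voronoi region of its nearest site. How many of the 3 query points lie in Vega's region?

1

(23.6, 16.5) — d² to each: Echo:595.17, Juno:201.8, Orion:120.25, Lyra:502.76, Fornax:26.65, Vega:89.45 → nearest is Fornax
(19.2, 21.2) — d² to each: Echo:495.56, Juno:373.21, Orion:116, Lyra:337.69, Fornax:69.38, Vega:12.5 → nearest is Vega
(5.9, 15.4) — d² to each: Echo:66.13, Juno:470.9, Orion:70.85, Lyra:26.5, Fornax:202.25, Vega:135.73 → nearest is Lyra
1 of the 3 points has Vega as nearest.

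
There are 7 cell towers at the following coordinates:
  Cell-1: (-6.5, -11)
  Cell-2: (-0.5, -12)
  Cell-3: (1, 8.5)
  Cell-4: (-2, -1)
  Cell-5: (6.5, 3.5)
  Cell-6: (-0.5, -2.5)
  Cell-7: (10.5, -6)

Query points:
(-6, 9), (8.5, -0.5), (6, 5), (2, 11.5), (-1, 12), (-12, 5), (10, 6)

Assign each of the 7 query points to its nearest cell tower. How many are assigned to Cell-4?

1

(-6, 9) — d² to each: Cell-1:400.25, Cell-2:471.25, Cell-3:49.25, Cell-4:116, Cell-5:186.5, Cell-6:162.5, Cell-7:497.25 → nearest is Cell-3
(8.5, -0.5) — d² to each: Cell-1:335.25, Cell-2:213.25, Cell-3:137.25, Cell-4:110.5, Cell-5:20, Cell-6:85, Cell-7:34.25 → nearest is Cell-5
(6, 5) — d² to each: Cell-1:412.25, Cell-2:331.25, Cell-3:37.25, Cell-4:100, Cell-5:2.5, Cell-6:98.5, Cell-7:141.25 → nearest is Cell-5
(2, 11.5) — d² to each: Cell-1:578.5, Cell-2:558.5, Cell-3:10, Cell-4:172.25, Cell-5:84.25, Cell-6:202.25, Cell-7:378.5 → nearest is Cell-3
(-1, 12) — d² to each: Cell-1:559.25, Cell-2:576.25, Cell-3:16.25, Cell-4:170, Cell-5:128.5, Cell-6:210.5, Cell-7:456.25 → nearest is Cell-3
(-12, 5) — d² to each: Cell-1:286.25, Cell-2:421.25, Cell-3:181.25, Cell-4:136, Cell-5:344.5, Cell-6:188.5, Cell-7:627.25 → nearest is Cell-4
(10, 6) — d² to each: Cell-1:561.25, Cell-2:434.25, Cell-3:87.25, Cell-4:193, Cell-5:18.5, Cell-6:182.5, Cell-7:144.25 → nearest is Cell-5
1 of the 7 points has Cell-4 as nearest.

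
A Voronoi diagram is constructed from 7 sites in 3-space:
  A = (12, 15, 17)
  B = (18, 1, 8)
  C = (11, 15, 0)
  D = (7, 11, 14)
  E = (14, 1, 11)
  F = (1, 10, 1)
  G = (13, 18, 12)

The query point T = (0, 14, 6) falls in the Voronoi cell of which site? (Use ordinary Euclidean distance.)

Since √ is increasing, it suffices to compare squared distances:
|TA|² = (0−12)² + (14−15)² + (6−17)² = 144 + 1 + 121 = 266
|TB|² = (0−18)² + (14−1)² + (6−8)² = 324 + 169 + 4 = 497
|TC|² = (0−11)² + (14−15)² + (6−0)² = 121 + 1 + 36 = 158
|TD|² = (0−7)² + (14−11)² + (6−14)² = 49 + 9 + 64 = 122
|TE|² = (0−14)² + (14−1)² + (6−11)² = 196 + 169 + 25 = 390
|TF|² = (0−1)² + (14−10)² + (6−1)² = 1 + 16 + 25 = 42
|TG|² = (0−13)² + (14−18)² + (6−12)² = 169 + 16 + 36 = 221
The smallest is to F, so T lies in the Voronoi region of F.

F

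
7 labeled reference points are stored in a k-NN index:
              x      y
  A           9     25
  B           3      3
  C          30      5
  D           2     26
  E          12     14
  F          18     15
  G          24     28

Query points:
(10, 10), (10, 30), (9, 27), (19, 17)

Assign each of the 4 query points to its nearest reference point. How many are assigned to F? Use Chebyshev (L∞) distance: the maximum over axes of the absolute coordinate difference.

(10, 10) — d to each: A:15, B:7, C:20, D:16, E:4, F:8, G:18 → nearest is E
(10, 30) — d to each: A:5, B:27, C:25, D:8, E:16, F:15, G:14 → nearest is A
(9, 27) — d to each: A:2, B:24, C:22, D:7, E:13, F:12, G:15 → nearest is A
(19, 17) — d to each: A:10, B:16, C:12, D:17, E:7, F:2, G:11 → nearest is F
1 of the 4 points has F as nearest.

1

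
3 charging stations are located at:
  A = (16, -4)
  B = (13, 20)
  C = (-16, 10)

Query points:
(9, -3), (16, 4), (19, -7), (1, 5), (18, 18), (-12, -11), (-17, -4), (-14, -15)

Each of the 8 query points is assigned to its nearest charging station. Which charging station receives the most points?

(9, -3) — d² to each: A:50, B:545, C:794 → nearest is A
(16, 4) — d² to each: A:64, B:265, C:1060 → nearest is A
(19, -7) — d² to each: A:18, B:765, C:1514 → nearest is A
(1, 5) — d² to each: A:306, B:369, C:314 → nearest is A
(18, 18) — d² to each: A:488, B:29, C:1220 → nearest is B
(-12, -11) — d² to each: A:833, B:1586, C:457 → nearest is C
(-17, -4) — d² to each: A:1089, B:1476, C:197 → nearest is C
(-14, -15) — d² to each: A:1021, B:1954, C:629 → nearest is C
Tally — A:4, B:1, C:3. A captures the most (4).

A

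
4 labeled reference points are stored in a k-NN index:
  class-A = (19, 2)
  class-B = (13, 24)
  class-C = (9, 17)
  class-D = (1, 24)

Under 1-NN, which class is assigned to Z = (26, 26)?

Squared Euclidean distances:
d²(Z, class-A) = 49 + 576 = 625
d²(Z, class-B) = 169 + 4 = 173
d²(Z, class-C) = 289 + 81 = 370
d²(Z, class-D) = 625 + 4 = 629
class-B is nearest.

class-B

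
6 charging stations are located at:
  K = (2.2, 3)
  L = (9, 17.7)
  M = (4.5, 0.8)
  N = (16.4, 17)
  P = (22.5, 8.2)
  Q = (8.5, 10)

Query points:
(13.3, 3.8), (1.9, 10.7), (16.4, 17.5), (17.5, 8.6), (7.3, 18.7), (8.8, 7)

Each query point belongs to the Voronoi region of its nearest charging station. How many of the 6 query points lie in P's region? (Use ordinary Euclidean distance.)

(13.3, 3.8) — d² to each: K:123.85, L:211.7, M:86.44, N:183.85, P:104, Q:61.48 → nearest is Q
(1.9, 10.7) — d² to each: K:59.38, L:99.41, M:104.77, N:249.94, P:430.61, Q:44.05 → nearest is Q
(16.4, 17.5) — d² to each: K:411.89, L:54.8, M:420.5, N:0.25, P:123.7, Q:118.66 → nearest is N
(17.5, 8.6) — d² to each: K:265.45, L:155.06, M:229.84, N:71.77, P:25.16, Q:82.96 → nearest is P
(7.3, 18.7) — d² to each: K:272.5, L:3.89, M:328.25, N:85.7, P:341.29, Q:77.13 → nearest is L
(8.8, 7) — d² to each: K:59.56, L:114.53, M:56.93, N:157.76, P:189.13, Q:9.09 → nearest is Q
1 of the 6 points has P as nearest.

1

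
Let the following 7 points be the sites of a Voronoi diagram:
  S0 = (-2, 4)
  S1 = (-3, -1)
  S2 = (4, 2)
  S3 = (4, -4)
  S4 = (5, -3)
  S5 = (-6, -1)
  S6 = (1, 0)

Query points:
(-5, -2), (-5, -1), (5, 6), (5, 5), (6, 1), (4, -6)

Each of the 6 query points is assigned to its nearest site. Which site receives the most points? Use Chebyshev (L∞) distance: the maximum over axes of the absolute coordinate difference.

(-5, -2) — d to each: S0:6, S1:2, S2:9, S3:9, S4:10, S5:1, S6:6 → nearest is S5
(-5, -1) — d to each: S0:5, S1:2, S2:9, S3:9, S4:10, S5:1, S6:6 → nearest is S5
(5, 6) — d to each: S0:7, S1:8, S2:4, S3:10, S4:9, S5:11, S6:6 → nearest is S2
(5, 5) — d to each: S0:7, S1:8, S2:3, S3:9, S4:8, S5:11, S6:5 → nearest is S2
(6, 1) — d to each: S0:8, S1:9, S2:2, S3:5, S4:4, S5:12, S6:5 → nearest is S2
(4, -6) — d to each: S0:10, S1:7, S2:8, S3:2, S4:3, S5:10, S6:6 → nearest is S3
Tally — S2:3, S3:1, S5:2. S2 captures the most (3).

S2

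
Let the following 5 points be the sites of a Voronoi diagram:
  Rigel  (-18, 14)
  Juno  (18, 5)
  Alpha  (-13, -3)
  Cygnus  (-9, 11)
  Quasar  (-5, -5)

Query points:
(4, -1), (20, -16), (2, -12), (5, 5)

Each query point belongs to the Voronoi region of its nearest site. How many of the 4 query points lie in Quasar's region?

2

(4, -1) — d² to each: Rigel:709, Juno:232, Alpha:293, Cygnus:313, Quasar:97 → nearest is Quasar
(20, -16) — d² to each: Rigel:2344, Juno:445, Alpha:1258, Cygnus:1570, Quasar:746 → nearest is Juno
(2, -12) — d² to each: Rigel:1076, Juno:545, Alpha:306, Cygnus:650, Quasar:98 → nearest is Quasar
(5, 5) — d² to each: Rigel:610, Juno:169, Alpha:388, Cygnus:232, Quasar:200 → nearest is Juno
2 of the 4 points have Quasar as nearest.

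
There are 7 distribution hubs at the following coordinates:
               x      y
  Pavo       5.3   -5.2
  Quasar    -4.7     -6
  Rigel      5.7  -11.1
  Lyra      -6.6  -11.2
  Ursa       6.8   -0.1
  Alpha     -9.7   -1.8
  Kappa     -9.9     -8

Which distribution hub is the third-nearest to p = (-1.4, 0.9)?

Alpha

Since √ is increasing, it suffices to compare squared distances:
d²(p, Pavo) = (-1.4−5.3)² + (0.9−(-5.2))² = 44.89 + 37.21 = 82.1
d²(p, Quasar) = (-1.4−(-4.7))² + (0.9−(-6))² = 10.89 + 47.61 = 58.5
d²(p, Rigel) = (-1.4−5.7)² + (0.9−(-11.1))² = 50.41 + 144 = 194.41
d²(p, Lyra) = (-1.4−(-6.6))² + (0.9−(-11.2))² = 27.04 + 146.41 = 173.45
d²(p, Ursa) = (-1.4−6.8)² + (0.9−(-0.1))² = 67.24 + 1 = 68.24
d²(p, Alpha) = (-1.4−(-9.7))² + (0.9−(-1.8))² = 68.89 + 7.29 = 76.18
d²(p, Kappa) = (-1.4−(-9.9))² + (0.9−(-8))² = 72.25 + 79.21 = 151.46
Sorted ascending: Quasar, Ursa, Alpha, Pavo, … — the third-nearest is Alpha.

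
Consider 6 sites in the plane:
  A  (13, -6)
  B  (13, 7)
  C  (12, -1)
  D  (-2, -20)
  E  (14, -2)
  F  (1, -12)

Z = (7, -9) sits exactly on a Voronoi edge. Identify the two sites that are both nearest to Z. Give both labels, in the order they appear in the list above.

Squared distances from Z to each site:
|ZA|² = 36 + 9 = 45
|ZB|² = 36 + 256 = 292
|ZC|² = 25 + 64 = 89
|ZD|² = 81 + 121 = 202
|ZE|² = 49 + 49 = 98
|ZF|² = 36 + 9 = 45
Z is equidistant from A and F (both at squared distance 45), and every other site is strictly farther — so Z lies on the A–F Voronoi edge.

A and F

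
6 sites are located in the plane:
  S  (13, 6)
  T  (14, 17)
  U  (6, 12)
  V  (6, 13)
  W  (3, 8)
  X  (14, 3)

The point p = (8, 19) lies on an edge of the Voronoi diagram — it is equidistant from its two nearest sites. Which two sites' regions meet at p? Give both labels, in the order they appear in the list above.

T and V

Squared distances from p to each site:
|pS|² = (8−13)² + (19−6)² = 25 + 169 = 194
|pT|² = (8−14)² + (19−17)² = 36 + 4 = 40
|pU|² = (8−6)² + (19−12)² = 4 + 49 = 53
|pV|² = (8−6)² + (19−13)² = 4 + 36 = 40
|pW|² = (8−3)² + (19−8)² = 25 + 121 = 146
|pX|² = (8−14)² + (19−3)² = 36 + 256 = 292
p is equidistant from T and V (both at squared distance 40), and every other site is strictly farther — so p lies on the T–V Voronoi edge.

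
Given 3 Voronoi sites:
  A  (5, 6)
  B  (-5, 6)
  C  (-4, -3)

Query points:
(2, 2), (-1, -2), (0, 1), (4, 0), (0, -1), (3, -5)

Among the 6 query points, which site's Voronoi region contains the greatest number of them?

(2, 2) — d² to each: A:25, B:65, C:61 → nearest is A
(-1, -2) — d² to each: A:100, B:80, C:10 → nearest is C
(0, 1) — d² to each: A:50, B:50, C:32 → nearest is C
(4, 0) — d² to each: A:37, B:117, C:73 → nearest is A
(0, -1) — d² to each: A:74, B:74, C:20 → nearest is C
(3, -5) — d² to each: A:125, B:185, C:53 → nearest is C
Tally — A:2, C:4. C captures the most (4).

C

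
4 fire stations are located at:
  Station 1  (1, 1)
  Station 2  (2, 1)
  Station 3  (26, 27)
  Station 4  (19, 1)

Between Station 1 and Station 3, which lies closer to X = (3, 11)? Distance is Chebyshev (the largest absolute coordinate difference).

d(X, Station 1) = max(2, 10) = 10
d(X, Station 3) = max(23, 16) = 23
10 < 23, so Station 1 is closer.

Station 1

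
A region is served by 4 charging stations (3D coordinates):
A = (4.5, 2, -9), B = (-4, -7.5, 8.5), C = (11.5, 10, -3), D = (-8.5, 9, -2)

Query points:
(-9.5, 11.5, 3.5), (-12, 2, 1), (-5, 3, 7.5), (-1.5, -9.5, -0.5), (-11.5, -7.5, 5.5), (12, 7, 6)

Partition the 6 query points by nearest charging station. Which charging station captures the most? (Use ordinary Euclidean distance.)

(-9.5, 11.5, 3.5) — d² to each: A:442.5, B:416.25, C:485.5, D:37.5 → nearest is D
(-12, 2, 1) — d² to each: A:372.25, B:210.5, C:632.25, D:70.25 → nearest is D
(-5, 3, 7.5) — d² to each: A:363.5, B:112.25, C:431.5, D:138.5 → nearest is B
(-1.5, -9.5, -0.5) — d² to each: A:240.5, B:91.25, C:555.5, D:393.5 → nearest is B
(-11.5, -7.5, 5.5) — d² to each: A:556.5, B:65.25, C:907.5, D:337.5 → nearest is B
(12, 7, 6) — d² to each: A:306.25, B:472.5, C:90.25, D:488.25 → nearest is C
Tally — B:3, C:1, D:2. B captures the most (3).

B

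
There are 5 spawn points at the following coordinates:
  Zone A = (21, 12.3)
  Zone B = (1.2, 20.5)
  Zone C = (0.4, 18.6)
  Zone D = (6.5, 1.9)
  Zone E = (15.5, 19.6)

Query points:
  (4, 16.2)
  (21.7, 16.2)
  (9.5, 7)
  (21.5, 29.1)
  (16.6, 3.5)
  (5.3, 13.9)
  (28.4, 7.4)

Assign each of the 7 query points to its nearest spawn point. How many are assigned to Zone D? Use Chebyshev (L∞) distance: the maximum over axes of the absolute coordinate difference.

(4, 16.2) — d to each: Zone A:17, Zone B:4.3, Zone C:3.6, Zone D:14.3, Zone E:11.5 → nearest is Zone C
(21.7, 16.2) — d to each: Zone A:3.9, Zone B:20.5, Zone C:21.3, Zone D:15.2, Zone E:6.2 → nearest is Zone A
(9.5, 7) — d to each: Zone A:11.5, Zone B:13.5, Zone C:11.6, Zone D:5.1, Zone E:12.6 → nearest is Zone D
(21.5, 29.1) — d to each: Zone A:16.8, Zone B:20.3, Zone C:21.1, Zone D:27.2, Zone E:9.5 → nearest is Zone E
(16.6, 3.5) — d to each: Zone A:8.8, Zone B:17, Zone C:16.2, Zone D:10.1, Zone E:16.1 → nearest is Zone A
(5.3, 13.9) — d to each: Zone A:15.7, Zone B:6.6, Zone C:4.9, Zone D:12, Zone E:10.2 → nearest is Zone C
(28.4, 7.4) — d to each: Zone A:7.4, Zone B:27.2, Zone C:28, Zone D:21.9, Zone E:12.9 → nearest is Zone A
1 of the 7 points has Zone D as nearest.

1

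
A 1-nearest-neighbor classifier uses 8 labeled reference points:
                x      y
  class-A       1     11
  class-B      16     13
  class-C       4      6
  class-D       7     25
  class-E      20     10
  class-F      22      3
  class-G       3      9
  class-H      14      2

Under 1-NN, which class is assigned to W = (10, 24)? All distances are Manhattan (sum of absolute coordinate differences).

d(W, class-A) = |10−1| + |24−11| = 9 + 13 = 22
d(W, class-B) = |10−16| + |24−13| = 6 + 11 = 17
d(W, class-C) = |10−4| + |24−6| = 6 + 18 = 24
d(W, class-D) = |10−7| + |24−25| = 3 + 1 = 4
d(W, class-E) = |10−20| + |24−10| = 10 + 14 = 24
d(W, class-F) = |10−22| + |24−3| = 12 + 21 = 33
d(W, class-G) = |10−3| + |24−9| = 7 + 15 = 22
d(W, class-H) = |10−14| + |24−2| = 4 + 22 = 26
Minimum is at class-D.

class-D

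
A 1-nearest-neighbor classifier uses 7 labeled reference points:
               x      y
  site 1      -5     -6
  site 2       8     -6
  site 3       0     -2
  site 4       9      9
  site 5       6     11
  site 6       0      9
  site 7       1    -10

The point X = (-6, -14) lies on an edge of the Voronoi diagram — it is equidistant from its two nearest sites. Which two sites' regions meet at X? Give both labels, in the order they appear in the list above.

site 1 and site 7

Squared distances from X to each site:
d²(X, site 1) = (-6−(-5))² + (-14−(-6))² = 1 + 64 = 65
d²(X, site 2) = (-6−8)² + (-14−(-6))² = 196 + 64 = 260
d²(X, site 3) = (-6−0)² + (-14−(-2))² = 36 + 144 = 180
d²(X, site 4) = (-6−9)² + (-14−9)² = 225 + 529 = 754
d²(X, site 5) = (-6−6)² + (-14−11)² = 144 + 625 = 769
d²(X, site 6) = (-6−0)² + (-14−9)² = 36 + 529 = 565
d²(X, site 7) = (-6−1)² + (-14−(-10))² = 49 + 16 = 65
X is equidistant from site 1 and site 7 (both at squared distance 65), and every other site is strictly farther — so X lies on the site 1–site 7 Voronoi edge.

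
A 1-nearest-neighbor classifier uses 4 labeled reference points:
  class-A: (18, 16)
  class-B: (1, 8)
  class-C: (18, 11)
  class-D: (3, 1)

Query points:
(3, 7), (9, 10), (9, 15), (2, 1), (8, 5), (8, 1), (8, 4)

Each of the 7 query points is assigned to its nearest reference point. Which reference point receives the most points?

class-D

(3, 7) — d² to each: class-A:306, class-B:5, class-C:241, class-D:36 → nearest is class-B
(9, 10) — d² to each: class-A:117, class-B:68, class-C:82, class-D:117 → nearest is class-B
(9, 15) — d² to each: class-A:82, class-B:113, class-C:97, class-D:232 → nearest is class-A
(2, 1) — d² to each: class-A:481, class-B:50, class-C:356, class-D:1 → nearest is class-D
(8, 5) — d² to each: class-A:221, class-B:58, class-C:136, class-D:41 → nearest is class-D
(8, 1) — d² to each: class-A:325, class-B:98, class-C:200, class-D:25 → nearest is class-D
(8, 4) — d² to each: class-A:244, class-B:65, class-C:149, class-D:34 → nearest is class-D
Tally — class-A:1, class-B:2, class-D:4. class-D captures the most (4).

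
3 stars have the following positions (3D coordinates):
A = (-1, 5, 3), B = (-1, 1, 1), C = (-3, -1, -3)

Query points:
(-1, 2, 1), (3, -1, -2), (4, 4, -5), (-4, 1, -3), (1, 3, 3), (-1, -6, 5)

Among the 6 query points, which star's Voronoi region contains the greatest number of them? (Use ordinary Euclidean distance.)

B

(-1, 2, 1) — d² to each: A:13, B:1, C:29 → nearest is B
(3, -1, -2) — d² to each: A:77, B:29, C:37 → nearest is B
(4, 4, -5) — d² to each: A:90, B:70, C:78 → nearest is B
(-4, 1, -3) — d² to each: A:61, B:25, C:5 → nearest is C
(1, 3, 3) — d² to each: A:8, B:12, C:68 → nearest is A
(-1, -6, 5) — d² to each: A:125, B:65, C:93 → nearest is B
Tally — A:1, B:4, C:1. B captures the most (4).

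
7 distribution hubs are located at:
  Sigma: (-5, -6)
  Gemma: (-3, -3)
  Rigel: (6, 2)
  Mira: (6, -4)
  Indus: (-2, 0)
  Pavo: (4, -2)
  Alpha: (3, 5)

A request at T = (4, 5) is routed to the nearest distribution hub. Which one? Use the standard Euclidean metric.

Alpha

Compare squared distances (the ordering matches that of the actual distances):
d²(T, Sigma) = (4−(-5))² + (5−(-6))² = 81 + 121 = 202
d²(T, Gemma) = (4−(-3))² + (5−(-3))² = 49 + 64 = 113
d²(T, Rigel) = (4−6)² + (5−2)² = 4 + 9 = 13
d²(T, Mira) = (4−6)² + (5−(-4))² = 4 + 81 = 85
d²(T, Indus) = (4−(-2))² + (5−0)² = 36 + 25 = 61
d²(T, Pavo) = (4−4)² + (5−(-2))² = 0 + 49 = 49
d²(T, Alpha) = (4−3)² + (5−5)² = 1 + 0 = 1
The smallest is to Alpha, so T lies in the Voronoi region of Alpha.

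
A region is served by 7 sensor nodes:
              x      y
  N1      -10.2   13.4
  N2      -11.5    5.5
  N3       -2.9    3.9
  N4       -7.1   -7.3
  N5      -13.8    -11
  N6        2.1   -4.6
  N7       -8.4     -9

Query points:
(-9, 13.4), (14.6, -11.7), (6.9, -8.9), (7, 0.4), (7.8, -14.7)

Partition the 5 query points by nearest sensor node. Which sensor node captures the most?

(-9, 13.4) — d² to each: N1:1.44, N2:68.66, N3:127.46, N4:432.1, N5:618.4, N6:447.21, N7:502.12 → nearest is N1
(14.6, -11.7) — d² to each: N1:1245.05, N2:977.05, N3:549.61, N4:490.25, N5:807.05, N6:206.66, N7:536.29 → nearest is N6
(6.9, -8.9) — d² to each: N1:789.7, N2:545.92, N3:259.88, N4:198.56, N5:432.9, N6:41.53, N7:234.1 → nearest is N6
(7, 0.4) — d² to each: N1:464.84, N2:368.26, N3:110.26, N4:258.1, N5:562.6, N6:49.01, N7:325.52 → nearest is N6
(7.8, -14.7) — d² to each: N1:1113.61, N2:780.53, N3:460.45, N4:276.77, N5:480.25, N6:134.5, N7:294.93 → nearest is N6
Tally — N1:1, N6:4. N6 captures the most (4).

N6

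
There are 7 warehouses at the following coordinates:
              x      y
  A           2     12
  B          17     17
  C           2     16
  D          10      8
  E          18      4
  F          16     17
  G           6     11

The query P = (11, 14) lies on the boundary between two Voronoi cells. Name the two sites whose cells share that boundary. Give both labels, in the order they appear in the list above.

F and G

Squared distances from P to each site:
|PA|² = (11−2)² + (14−12)² = 81 + 4 = 85
|PB|² = (11−17)² + (14−17)² = 36 + 9 = 45
|PC|² = (11−2)² + (14−16)² = 81 + 4 = 85
|PD|² = (11−10)² + (14−8)² = 1 + 36 = 37
|PE|² = (11−18)² + (14−4)² = 49 + 100 = 149
|PF|² = (11−16)² + (14−17)² = 25 + 9 = 34
|PG|² = (11−6)² + (14−11)² = 25 + 9 = 34
P is equidistant from F and G (both at squared distance 34), and every other site is strictly farther — so P lies on the F–G Voronoi edge.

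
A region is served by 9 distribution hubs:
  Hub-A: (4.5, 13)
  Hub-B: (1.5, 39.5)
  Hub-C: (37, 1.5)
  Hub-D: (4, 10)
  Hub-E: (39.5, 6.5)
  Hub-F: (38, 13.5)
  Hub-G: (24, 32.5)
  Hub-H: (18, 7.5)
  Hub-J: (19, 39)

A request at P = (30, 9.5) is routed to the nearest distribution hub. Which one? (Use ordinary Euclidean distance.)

Hub-F

Since √ is increasing, it suffices to compare squared distances:
d²(P, Hub-A) = (30−4.5)² + (9.5−13)² = 650.25 + 12.25 = 662.5
d²(P, Hub-B) = (30−1.5)² + (9.5−39.5)² = 812.25 + 900 = 1712.25
d²(P, Hub-C) = (30−37)² + (9.5−1.5)² = 49 + 64 = 113
d²(P, Hub-D) = (30−4)² + (9.5−10)² = 676 + 0.25 = 676.25
d²(P, Hub-E) = (30−39.5)² + (9.5−6.5)² = 90.25 + 9 = 99.25
d²(P, Hub-F) = (30−38)² + (9.5−13.5)² = 64 + 16 = 80
d²(P, Hub-G) = (30−24)² + (9.5−32.5)² = 36 + 529 = 565
d²(P, Hub-H) = (30−18)² + (9.5−7.5)² = 144 + 4 = 148
d²(P, Hub-J) = (30−19)² + (9.5−39)² = 121 + 870.25 = 991.25
The smallest is to Hub-F, so P lies in the Voronoi region of Hub-F.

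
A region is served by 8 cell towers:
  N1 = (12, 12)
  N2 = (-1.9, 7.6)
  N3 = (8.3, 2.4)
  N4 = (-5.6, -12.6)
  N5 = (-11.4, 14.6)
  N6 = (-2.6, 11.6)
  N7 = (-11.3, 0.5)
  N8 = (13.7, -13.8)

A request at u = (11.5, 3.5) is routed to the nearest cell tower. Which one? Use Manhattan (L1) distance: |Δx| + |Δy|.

d(u,N1) = |11.5−12| + |3.5−12| = 0.5 + 8.5 = 9
d(u,N2) = |11.5−(-1.9)| + |3.5−7.6| = 13.4 + 4.1 = 17.5
d(u,N3) = |11.5−8.3| + |3.5−2.4| = 3.2 + 1.1 = 4.3
d(u,N4) = |11.5−(-5.6)| + |3.5−(-12.6)| = 17.1 + 16.1 = 33.2
d(u,N5) = |11.5−(-11.4)| + |3.5−14.6| = 22.9 + 11.1 = 34
d(u,N6) = |11.5−(-2.6)| + |3.5−11.6| = 14.1 + 8.1 = 22.2
d(u,N7) = |11.5−(-11.3)| + |3.5−0.5| = 22.8 + 3 = 25.8
d(u,N8) = |11.5−13.7| + |3.5−(-13.8)| = 2.2 + 17.3 = 19.5
The smallest is to N3, so u lies in the Voronoi region of N3.

N3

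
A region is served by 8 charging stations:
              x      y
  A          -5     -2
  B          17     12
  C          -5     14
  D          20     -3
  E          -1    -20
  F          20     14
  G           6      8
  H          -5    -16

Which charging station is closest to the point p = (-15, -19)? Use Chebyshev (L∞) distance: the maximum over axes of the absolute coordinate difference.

d(p,A) = max(10, 17) = 17
d(p,B) = max(32, 31) = 32
d(p,C) = max(10, 33) = 33
d(p,D) = max(35, 16) = 35
d(p,E) = max(14, 1) = 14
d(p,F) = max(35, 33) = 35
d(p,G) = max(21, 27) = 27
d(p,H) = max(10, 3) = 10
H is nearest.

H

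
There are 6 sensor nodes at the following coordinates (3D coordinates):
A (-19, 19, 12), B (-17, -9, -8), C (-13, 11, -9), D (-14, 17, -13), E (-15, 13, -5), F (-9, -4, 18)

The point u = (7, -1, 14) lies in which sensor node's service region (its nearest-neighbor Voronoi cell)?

Compare squared distances (the ordering matches that of the actual distances):
|uA|² = (7−(-19))² + (-1−19)² + (14−12)² = 676 + 400 + 4 = 1080
|uB|² = (7−(-17))² + (-1−(-9))² + (14−(-8))² = 576 + 64 + 484 = 1124
|uC|² = (7−(-13))² + (-1−11)² + (14−(-9))² = 400 + 144 + 529 = 1073
|uD|² = (7−(-14))² + (-1−17)² + (14−(-13))² = 441 + 324 + 729 = 1494
|uE|² = (7−(-15))² + (-1−13)² + (14−(-5))² = 484 + 196 + 361 = 1041
|uF|² = (7−(-9))² + (-1−(-4))² + (14−18)² = 256 + 9 + 16 = 281
Minimum is at F.

F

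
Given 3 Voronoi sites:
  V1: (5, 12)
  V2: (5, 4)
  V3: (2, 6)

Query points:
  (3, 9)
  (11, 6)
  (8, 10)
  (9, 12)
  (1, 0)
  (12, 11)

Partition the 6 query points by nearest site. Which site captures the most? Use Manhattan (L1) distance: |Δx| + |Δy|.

V1

(3, 9) — d to each: V1:5, V2:7, V3:4 → nearest is V3
(11, 6) — d to each: V1:12, V2:8, V3:9 → nearest is V2
(8, 10) — d to each: V1:5, V2:9, V3:10 → nearest is V1
(9, 12) — d to each: V1:4, V2:12, V3:13 → nearest is V1
(1, 0) — d to each: V1:16, V2:8, V3:7 → nearest is V3
(12, 11) — d to each: V1:8, V2:14, V3:15 → nearest is V1
Tally — V1:3, V2:1, V3:2. V1 captures the most (3).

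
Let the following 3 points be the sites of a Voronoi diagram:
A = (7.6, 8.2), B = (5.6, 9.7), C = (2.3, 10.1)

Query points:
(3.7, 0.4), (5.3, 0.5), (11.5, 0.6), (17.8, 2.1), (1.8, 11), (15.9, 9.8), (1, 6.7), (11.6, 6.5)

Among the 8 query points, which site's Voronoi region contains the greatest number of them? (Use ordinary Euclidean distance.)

A

(3.7, 0.4) — d² to each: A:76.05, B:90.1, C:96.05 → nearest is A
(5.3, 0.5) — d² to each: A:64.58, B:84.73, C:101.16 → nearest is A
(11.5, 0.6) — d² to each: A:72.97, B:117.62, C:174.89 → nearest is A
(17.8, 2.1) — d² to each: A:141.25, B:206.6, C:304.25 → nearest is A
(1.8, 11) — d² to each: A:41.48, B:16.13, C:1.06 → nearest is C
(15.9, 9.8) — d² to each: A:71.45, B:106.1, C:185.05 → nearest is A
(1, 6.7) — d² to each: A:45.81, B:30.16, C:13.25 → nearest is C
(11.6, 6.5) — d² to each: A:18.89, B:46.24, C:99.45 → nearest is A
Tally — A:6, C:2. A captures the most (6).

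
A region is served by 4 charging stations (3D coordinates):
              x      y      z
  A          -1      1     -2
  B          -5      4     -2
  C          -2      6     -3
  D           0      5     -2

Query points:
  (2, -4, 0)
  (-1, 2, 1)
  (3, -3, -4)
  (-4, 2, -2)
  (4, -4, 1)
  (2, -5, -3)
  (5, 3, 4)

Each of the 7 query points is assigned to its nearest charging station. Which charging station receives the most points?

(2, -4, 0) — d² to each: A:38, B:117, C:125, D:89 → nearest is A
(-1, 2, 1) — d² to each: A:10, B:29, C:33, D:19 → nearest is A
(3, -3, -4) — d² to each: A:36, B:117, C:107, D:77 → nearest is A
(-4, 2, -2) — d² to each: A:10, B:5, C:21, D:25 → nearest is B
(4, -4, 1) — d² to each: A:59, B:154, C:152, D:106 → nearest is A
(2, -5, -3) — d² to each: A:46, B:131, C:137, D:105 → nearest is A
(5, 3, 4) — d² to each: A:76, B:137, C:107, D:65 → nearest is D
Tally — A:5, B:1, D:1. A captures the most (5).

A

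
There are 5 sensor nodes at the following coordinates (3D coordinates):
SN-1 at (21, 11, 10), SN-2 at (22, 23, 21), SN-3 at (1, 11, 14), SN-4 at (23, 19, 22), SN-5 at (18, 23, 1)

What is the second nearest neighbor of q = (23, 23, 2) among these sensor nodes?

SN-1

Squared Euclidean distances:
d²(q, SN-1) = 4 + 144 + 64 = 212
d²(q, SN-2) = 1 + 0 + 361 = 362
d²(q, SN-3) = 484 + 144 + 144 = 772
d²(q, SN-4) = 0 + 16 + 400 = 416
d²(q, SN-5) = 25 + 0 + 1 = 26
Sorted ascending: SN-5, SN-1, SN-2, … — the second-nearest is SN-1.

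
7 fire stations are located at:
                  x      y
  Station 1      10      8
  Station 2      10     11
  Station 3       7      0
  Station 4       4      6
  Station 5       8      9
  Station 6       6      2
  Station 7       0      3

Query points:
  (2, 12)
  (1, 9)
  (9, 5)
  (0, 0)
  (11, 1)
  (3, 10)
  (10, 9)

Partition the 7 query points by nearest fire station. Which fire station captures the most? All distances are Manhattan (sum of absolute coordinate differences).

(2, 12) — d to each: Station 1:12, Station 2:9, Station 3:17, Station 4:8, Station 5:9, Station 6:14, Station 7:11 → nearest is Station 4
(1, 9) — d to each: Station 1:10, Station 2:11, Station 3:15, Station 4:6, Station 5:7, Station 6:12, Station 7:7 → nearest is Station 4
(9, 5) — d to each: Station 1:4, Station 2:7, Station 3:7, Station 4:6, Station 5:5, Station 6:6, Station 7:11 → nearest is Station 1
(0, 0) — d to each: Station 1:18, Station 2:21, Station 3:7, Station 4:10, Station 5:17, Station 6:8, Station 7:3 → nearest is Station 7
(11, 1) — d to each: Station 1:8, Station 2:11, Station 3:5, Station 4:12, Station 5:11, Station 6:6, Station 7:13 → nearest is Station 3
(3, 10) — d to each: Station 1:9, Station 2:8, Station 3:14, Station 4:5, Station 5:6, Station 6:11, Station 7:10 → nearest is Station 4
(10, 9) — d to each: Station 1:1, Station 2:2, Station 3:12, Station 4:9, Station 5:2, Station 6:11, Station 7:16 → nearest is Station 1
Tally — Station 1:2, Station 3:1, Station 4:3, Station 7:1. Station 4 captures the most (3).

Station 4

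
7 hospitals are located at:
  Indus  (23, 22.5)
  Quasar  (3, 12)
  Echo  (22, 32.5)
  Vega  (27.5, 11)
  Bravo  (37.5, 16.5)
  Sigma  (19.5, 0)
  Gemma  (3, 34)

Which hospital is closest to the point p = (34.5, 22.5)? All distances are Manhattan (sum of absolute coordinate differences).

d(p, Indus) = |34.5−23| + |22.5−22.5| = 11.5 + 0 = 11.5
d(p, Quasar) = |34.5−3| + |22.5−12| = 31.5 + 10.5 = 42
d(p, Echo) = |34.5−22| + |22.5−32.5| = 12.5 + 10 = 22.5
d(p, Vega) = |34.5−27.5| + |22.5−11| = 7 + 11.5 = 18.5
d(p, Bravo) = |34.5−37.5| + |22.5−16.5| = 3 + 6 = 9
d(p, Sigma) = |34.5−19.5| + |22.5−0| = 15 + 22.5 = 37.5
d(p, Gemma) = |34.5−3| + |22.5−34| = 31.5 + 11.5 = 43
Minimum is at Bravo.

Bravo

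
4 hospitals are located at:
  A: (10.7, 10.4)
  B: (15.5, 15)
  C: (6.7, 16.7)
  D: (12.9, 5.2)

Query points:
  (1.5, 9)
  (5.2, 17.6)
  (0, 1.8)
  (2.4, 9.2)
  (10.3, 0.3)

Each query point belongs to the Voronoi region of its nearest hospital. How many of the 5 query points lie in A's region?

(1.5, 9) — d² to each: A:86.6, B:232, C:86.33, D:144.4 → nearest is C
(5.2, 17.6) — d² to each: A:82.09, B:112.85, C:3.06, D:213.05 → nearest is C
(0, 1.8) — d² to each: A:188.45, B:414.49, C:266.9, D:177.97 → nearest is D
(2.4, 9.2) — d² to each: A:70.33, B:205.25, C:74.74, D:126.25 → nearest is A
(10.3, 0.3) — d² to each: A:102.17, B:243.13, C:281.92, D:30.77 → nearest is D
1 of the 5 points has A as nearest.

1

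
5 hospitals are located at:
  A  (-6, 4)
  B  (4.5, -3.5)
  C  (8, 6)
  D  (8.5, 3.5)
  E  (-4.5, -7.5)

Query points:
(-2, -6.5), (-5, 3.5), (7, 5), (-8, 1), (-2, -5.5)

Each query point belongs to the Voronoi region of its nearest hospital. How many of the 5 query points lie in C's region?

(-2, -6.5) — d² to each: A:126.25, B:51.25, C:256.25, D:210.25, E:7.25 → nearest is E
(-5, 3.5) — d² to each: A:1.25, B:139.25, C:175.25, D:182.25, E:121.25 → nearest is A
(7, 5) — d² to each: A:170, B:78.5, C:2, D:4.5, E:288.5 → nearest is C
(-8, 1) — d² to each: A:13, B:176.5, C:281, D:278.5, E:84.5 → nearest is A
(-2, -5.5) — d² to each: A:106.25, B:46.25, C:232.25, D:191.25, E:10.25 → nearest is E
1 of the 5 points has C as nearest.

1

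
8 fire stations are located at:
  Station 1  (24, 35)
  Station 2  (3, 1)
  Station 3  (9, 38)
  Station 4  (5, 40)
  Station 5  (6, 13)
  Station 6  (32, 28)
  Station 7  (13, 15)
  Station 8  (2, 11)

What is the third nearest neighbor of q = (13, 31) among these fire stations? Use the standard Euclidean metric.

Since √ is increasing, it suffices to compare squared distances:
d²(q, Station 1) = (13−24)² + (31−35)² = 121 + 16 = 137
d²(q, Station 2) = (13−3)² + (31−1)² = 100 + 900 = 1000
d²(q, Station 3) = (13−9)² + (31−38)² = 16 + 49 = 65
d²(q, Station 4) = (13−5)² + (31−40)² = 64 + 81 = 145
d²(q, Station 5) = (13−6)² + (31−13)² = 49 + 324 = 373
d²(q, Station 6) = (13−32)² + (31−28)² = 361 + 9 = 370
d²(q, Station 7) = (13−13)² + (31−15)² = 0 + 256 = 256
d²(q, Station 8) = (13−2)² + (31−11)² = 121 + 400 = 521
Sorted ascending: Station 3, Station 1, Station 4, Station 7, … — the third-nearest is Station 4.

Station 4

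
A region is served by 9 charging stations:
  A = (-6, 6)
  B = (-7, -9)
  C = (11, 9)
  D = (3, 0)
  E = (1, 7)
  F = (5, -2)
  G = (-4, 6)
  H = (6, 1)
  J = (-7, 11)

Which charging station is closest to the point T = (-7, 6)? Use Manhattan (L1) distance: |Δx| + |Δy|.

A

d(T,A) = |-7−(-6)| + |6−6| = 1 + 0 = 1
d(T,B) = |-7−(-7)| + |6−(-9)| = 0 + 15 = 15
d(T,C) = |-7−11| + |6−9| = 18 + 3 = 21
d(T,D) = |-7−3| + |6−0| = 10 + 6 = 16
d(T,E) = |-7−1| + |6−7| = 8 + 1 = 9
d(T,F) = |-7−5| + |6−(-2)| = 12 + 8 = 20
d(T,G) = |-7−(-4)| + |6−6| = 3 + 0 = 3
d(T,H) = |-7−6| + |6−1| = 13 + 5 = 18
d(T,J) = |-7−(-7)| + |6−11| = 0 + 5 = 5
A is nearest.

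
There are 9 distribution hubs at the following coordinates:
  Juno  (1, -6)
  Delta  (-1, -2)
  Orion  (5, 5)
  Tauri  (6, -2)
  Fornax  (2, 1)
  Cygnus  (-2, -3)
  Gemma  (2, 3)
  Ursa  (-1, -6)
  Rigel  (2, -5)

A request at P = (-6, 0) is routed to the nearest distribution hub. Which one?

Since √ is increasing, it suffices to compare squared distances:
d²(P, Juno) = 49 + 36 = 85
d²(P, Delta) = 25 + 4 = 29
d²(P, Orion) = 121 + 25 = 146
d²(P, Tauri) = 144 + 4 = 148
d²(P, Fornax) = 64 + 1 = 65
d²(P, Cygnus) = 16 + 9 = 25
d²(P, Gemma) = 64 + 9 = 73
d²(P, Ursa) = 25 + 36 = 61
d²(P, Rigel) = 64 + 25 = 89
Minimum is at Cygnus.

Cygnus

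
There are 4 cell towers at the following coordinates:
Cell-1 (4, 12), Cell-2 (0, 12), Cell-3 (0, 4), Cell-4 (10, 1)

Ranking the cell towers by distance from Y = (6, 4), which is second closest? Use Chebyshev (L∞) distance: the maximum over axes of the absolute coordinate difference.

d(Y, Cell-1) = max(2, 8) = 8
d(Y, Cell-2) = max(6, 8) = 8
d(Y, Cell-3) = max(6, 0) = 6
d(Y, Cell-4) = max(4, 3) = 4
Sorted ascending: Cell-4, Cell-3, Cell-1, … — the second-nearest is Cell-3.

Cell-3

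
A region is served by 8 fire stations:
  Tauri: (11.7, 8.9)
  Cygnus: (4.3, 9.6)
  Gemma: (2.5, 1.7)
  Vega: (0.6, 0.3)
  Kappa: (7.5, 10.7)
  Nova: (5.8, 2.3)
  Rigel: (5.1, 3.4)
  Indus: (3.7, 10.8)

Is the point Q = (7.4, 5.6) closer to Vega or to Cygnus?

Compare squared distances:
d²(Q, Vega) = (7.4−0.6)² + (5.6−0.3)² = 46.24 + 28.09 = 74.33
d²(Q, Cygnus) = (7.4−4.3)² + (5.6−9.6)² = 9.61 + 16 = 25.61
74.33 > 25.61, so Cygnus is closer.

Cygnus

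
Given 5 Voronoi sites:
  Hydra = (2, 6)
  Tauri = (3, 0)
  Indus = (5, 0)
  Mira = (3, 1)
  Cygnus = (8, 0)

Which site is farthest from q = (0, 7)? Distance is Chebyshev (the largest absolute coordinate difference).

d(q, Hydra) = max(2, 1) = 2
d(q, Tauri) = max(3, 7) = 7
d(q, Indus) = max(5, 7) = 7
d(q, Mira) = max(3, 6) = 6
d(q, Cygnus) = max(8, 7) = 8
The largest is to Cygnus.

Cygnus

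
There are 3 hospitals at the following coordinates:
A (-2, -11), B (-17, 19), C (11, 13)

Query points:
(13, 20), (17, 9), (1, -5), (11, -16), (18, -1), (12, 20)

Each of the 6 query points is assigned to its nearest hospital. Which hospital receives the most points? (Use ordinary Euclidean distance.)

(13, 20) — d² to each: A:1186, B:901, C:53 → nearest is C
(17, 9) — d² to each: A:761, B:1256, C:52 → nearest is C
(1, -5) — d² to each: A:45, B:900, C:424 → nearest is A
(11, -16) — d² to each: A:194, B:2009, C:841 → nearest is A
(18, -1) — d² to each: A:500, B:1625, C:245 → nearest is C
(12, 20) — d² to each: A:1157, B:842, C:50 → nearest is C
Tally — A:2, C:4. C captures the most (4).

C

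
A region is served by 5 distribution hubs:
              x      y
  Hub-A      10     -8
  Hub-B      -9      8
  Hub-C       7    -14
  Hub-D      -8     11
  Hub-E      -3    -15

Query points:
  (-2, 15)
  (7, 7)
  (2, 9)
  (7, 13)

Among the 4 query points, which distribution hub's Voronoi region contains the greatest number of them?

(-2, 15) — d² to each: Hub-A:673, Hub-B:98, Hub-C:922, Hub-D:52, Hub-E:901 → nearest is Hub-D
(7, 7) — d² to each: Hub-A:234, Hub-B:257, Hub-C:441, Hub-D:241, Hub-E:584 → nearest is Hub-A
(2, 9) — d² to each: Hub-A:353, Hub-B:122, Hub-C:554, Hub-D:104, Hub-E:601 → nearest is Hub-D
(7, 13) — d² to each: Hub-A:450, Hub-B:281, Hub-C:729, Hub-D:229, Hub-E:884 → nearest is Hub-D
Tally — Hub-A:1, Hub-D:3. Hub-D captures the most (3).

Hub-D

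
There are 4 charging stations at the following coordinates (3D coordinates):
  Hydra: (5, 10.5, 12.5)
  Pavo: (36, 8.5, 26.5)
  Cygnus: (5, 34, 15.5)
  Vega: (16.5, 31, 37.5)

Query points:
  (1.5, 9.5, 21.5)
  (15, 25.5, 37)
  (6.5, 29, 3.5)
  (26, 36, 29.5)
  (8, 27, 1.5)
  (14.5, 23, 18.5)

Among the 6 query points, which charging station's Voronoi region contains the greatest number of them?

Cygnus

(1.5, 9.5, 21.5) — d² to each: Hydra:94.25, Pavo:1216.25, Cygnus:648.5, Vega:943.25 → nearest is Hydra
(15, 25.5, 37) — d² to each: Hydra:925.25, Pavo:840.25, Cygnus:634.5, Vega:32.75 → nearest is Vega
(6.5, 29, 3.5) — d² to each: Hydra:425.5, Pavo:1819.5, Cygnus:171.25, Vega:1260 → nearest is Cygnus
(26, 36, 29.5) — d² to each: Hydra:1380.25, Pavo:865.25, Cygnus:641, Vega:179.25 → nearest is Vega
(8, 27, 1.5) — d² to each: Hydra:402.25, Pavo:1751.25, Cygnus:254, Vega:1384.25 → nearest is Cygnus
(14.5, 23, 18.5) — d² to each: Hydra:282.5, Pavo:736.5, Cygnus:220.25, Vega:429 → nearest is Cygnus
Tally — Hydra:1, Cygnus:3, Vega:2. Cygnus captures the most (3).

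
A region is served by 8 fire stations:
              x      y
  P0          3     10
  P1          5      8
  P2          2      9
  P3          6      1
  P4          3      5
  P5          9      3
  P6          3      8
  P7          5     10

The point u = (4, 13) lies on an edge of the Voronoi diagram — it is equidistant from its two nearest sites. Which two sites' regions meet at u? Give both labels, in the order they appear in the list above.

Squared distances from u to each site:
|uP0|² = 1 + 9 = 10
|uP1|² = 1 + 25 = 26
|uP2|² = 4 + 16 = 20
|uP3|² = 4 + 144 = 148
|uP4|² = 1 + 64 = 65
|uP5|² = 25 + 100 = 125
|uP6|² = 1 + 25 = 26
|uP7|² = 1 + 9 = 10
u is equidistant from P0 and P7 (both at squared distance 10), and every other site is strictly farther — so u lies on the P0–P7 Voronoi edge.

P0 and P7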